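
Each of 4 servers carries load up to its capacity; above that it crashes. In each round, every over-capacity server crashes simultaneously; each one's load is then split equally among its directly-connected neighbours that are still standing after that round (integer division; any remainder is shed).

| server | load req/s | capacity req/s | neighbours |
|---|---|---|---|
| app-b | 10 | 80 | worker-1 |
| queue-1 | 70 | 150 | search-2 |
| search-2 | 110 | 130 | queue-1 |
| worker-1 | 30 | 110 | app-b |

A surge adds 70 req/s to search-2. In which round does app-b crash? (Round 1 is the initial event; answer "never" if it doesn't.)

never

Round 1 — search-2 at 180 > 130. search-2 crashes.
  search-2 sheds 180 req/s to queue-1: 180 each.
    queue-1: 70+180 = 250 > 150
Round 2 — queue-1 crashes.
  queue-1 sheds 250 req/s: no online neighbours, lost.
No further crashes.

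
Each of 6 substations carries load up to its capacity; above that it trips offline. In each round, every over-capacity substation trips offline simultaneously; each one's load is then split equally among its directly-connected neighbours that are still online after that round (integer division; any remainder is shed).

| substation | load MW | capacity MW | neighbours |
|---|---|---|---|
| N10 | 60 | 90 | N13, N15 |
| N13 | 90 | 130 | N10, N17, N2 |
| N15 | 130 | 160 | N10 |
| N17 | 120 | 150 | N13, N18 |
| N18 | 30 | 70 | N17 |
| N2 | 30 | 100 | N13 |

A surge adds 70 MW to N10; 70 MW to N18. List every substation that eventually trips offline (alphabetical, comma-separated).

Round 1 — N10 at 130 > 90; N18 at 100 > 70. N10, N18 trip offline.
  N10 sheds 130 MW to N13, N15: 65 each.
    N13: 90+65 = 155 > 130
    N15: 130+65 = 195 > 160
  N18 sheds 100 MW to N17: 100 each.
    N17: 120+100 = 220 > 150
Round 2 — N13, N15, N17 trip offline.
  N13 sheds 155 MW to N2: 155 each.
    N2: 30+155 = 185 > 100
  N15 sheds 195 MW: no online neighbours, lost.
  N17 sheds 220 MW: no online neighbours, lost.
Round 3 — N2 trips offline.
  N2 sheds 185 MW: no online neighbours, lost.
No further trips.

N10, N13, N15, N17, N18, N2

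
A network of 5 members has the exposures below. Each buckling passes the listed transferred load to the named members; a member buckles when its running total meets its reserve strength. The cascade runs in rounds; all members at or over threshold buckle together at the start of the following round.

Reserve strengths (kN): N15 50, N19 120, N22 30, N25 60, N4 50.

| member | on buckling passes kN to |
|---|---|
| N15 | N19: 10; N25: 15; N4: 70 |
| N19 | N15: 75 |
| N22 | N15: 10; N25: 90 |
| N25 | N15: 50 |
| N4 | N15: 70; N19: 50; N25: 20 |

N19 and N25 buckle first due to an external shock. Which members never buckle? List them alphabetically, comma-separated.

N22

Round 1 — N19, N25 buckle (initial).
  N15: +75+50 → 125 ≥ 50
Round 2 — N15 buckles.
  N4: +70 → 70 ≥ 50
Round 3 — N4 buckles.
No further bucklings.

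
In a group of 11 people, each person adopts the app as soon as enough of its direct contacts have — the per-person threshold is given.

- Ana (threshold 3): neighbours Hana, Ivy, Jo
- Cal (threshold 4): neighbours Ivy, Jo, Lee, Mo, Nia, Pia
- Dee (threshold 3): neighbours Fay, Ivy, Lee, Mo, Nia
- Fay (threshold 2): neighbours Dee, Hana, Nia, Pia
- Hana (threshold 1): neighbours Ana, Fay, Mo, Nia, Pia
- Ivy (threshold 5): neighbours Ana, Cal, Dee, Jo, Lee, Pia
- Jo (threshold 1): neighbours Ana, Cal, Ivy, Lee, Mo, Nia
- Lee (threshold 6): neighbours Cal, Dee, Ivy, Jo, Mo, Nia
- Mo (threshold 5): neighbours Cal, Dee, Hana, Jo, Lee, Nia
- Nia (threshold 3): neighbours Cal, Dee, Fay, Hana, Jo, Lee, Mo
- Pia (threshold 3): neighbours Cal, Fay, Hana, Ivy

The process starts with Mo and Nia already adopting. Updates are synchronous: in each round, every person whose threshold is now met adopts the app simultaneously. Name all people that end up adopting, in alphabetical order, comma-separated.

Round 1 — Mo, Nia adopt the app (initial).
Round 2 — checking thresholds:
  Cal: 2 of 6 neighbours < 4, not yet.
  Dee: 2 of 5 neighbours < 3, not yet.
  Fay: 1 of 4 neighbours < 2, not yet.
  Hana: 2 of 5 neighbours ≥ 1, adopts the app.
  Jo: 2 of 6 neighbours ≥ 1, adopts the app.
  Lee: 2 of 6 neighbours < 6, not yet.
Round 3 — checking thresholds:
  Ana: 2 of 3 neighbours < 3, not yet.
  Cal: 3 of 6 neighbours < 4, not yet.
  Dee: 2 of 5 neighbours < 3, not yet.
  Fay: 2 of 4 neighbours ≥ 2, adopts the app.
  Ivy: 1 of 6 neighbours < 5, not yet.
  Lee: 3 of 6 neighbours < 6, not yet.
  Pia: 1 of 4 neighbours < 3, not yet.
Round 4 — checking thresholds:
  Ana: 2 of 3 neighbours < 3, not yet.
  Cal: 3 of 6 neighbours < 4, not yet.
  Dee: 3 of 5 neighbours ≥ 3, adopts the app.
  Ivy: 1 of 6 neighbours < 5, not yet.
  Lee: 3 of 6 neighbours < 6, not yet.
  Pia: 2 of 4 neighbours < 3, not yet.
Round 5 — no new adoptions; cascade stops.

Dee, Fay, Hana, Jo, Mo, Nia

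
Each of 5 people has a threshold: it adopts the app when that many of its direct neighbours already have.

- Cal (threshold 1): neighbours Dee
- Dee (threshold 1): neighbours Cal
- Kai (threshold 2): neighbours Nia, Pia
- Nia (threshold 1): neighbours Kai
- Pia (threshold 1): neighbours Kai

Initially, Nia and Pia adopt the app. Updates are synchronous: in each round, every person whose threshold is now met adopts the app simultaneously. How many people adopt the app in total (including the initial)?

Round 1 — Nia, Pia adopt the app (initial).
Round 2 — checking thresholds:
  Kai: 2 of 2 neighbours ≥ 2, adopts the app.
Round 3 — no new adoptions; cascade stops.

3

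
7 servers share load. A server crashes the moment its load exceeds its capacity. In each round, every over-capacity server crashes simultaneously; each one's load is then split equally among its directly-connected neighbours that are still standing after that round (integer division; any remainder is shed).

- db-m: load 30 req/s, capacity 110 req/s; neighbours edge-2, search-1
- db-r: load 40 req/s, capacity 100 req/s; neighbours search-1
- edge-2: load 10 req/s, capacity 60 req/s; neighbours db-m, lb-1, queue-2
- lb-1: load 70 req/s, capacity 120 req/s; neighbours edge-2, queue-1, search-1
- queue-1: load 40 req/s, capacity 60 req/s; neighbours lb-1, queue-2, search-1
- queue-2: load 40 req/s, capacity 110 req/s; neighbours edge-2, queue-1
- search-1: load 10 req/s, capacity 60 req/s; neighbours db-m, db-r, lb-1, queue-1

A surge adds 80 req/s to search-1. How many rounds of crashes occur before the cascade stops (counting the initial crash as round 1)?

Round 1 — search-1 at 90 > 60. search-1 crashes.
  search-1 sheds 90 req/s to db-m, db-r, lb-1, queue-1: 22 each (2 lost).
    db-m: 30+22 = 52 ≤ 110
    db-r: 40+22 = 62 ≤ 100
    lb-1: 70+22 = 92 ≤ 120
    queue-1: 40+22 = 62 > 60
Round 2 — queue-1 crashes.
  queue-1 sheds 62 req/s to lb-1, queue-2: 31 each.
    lb-1: 92+31 = 123 > 120
    queue-2: 40+31 = 71 ≤ 110
Round 3 — lb-1 crashes.
  lb-1 sheds 123 req/s to edge-2: 123 each.
    edge-2: 10+123 = 133 > 60
Round 4 — edge-2 crashes.
  edge-2 sheds 133 req/s to db-m, queue-2: 66 each (1 lost).
    db-m: 52+66 = 118 > 110
    queue-2: 71+66 = 137 > 110
Round 5 — db-m, queue-2 crash.
  db-m sheds 118 req/s: no online neighbours, lost.
  queue-2 sheds 137 req/s: no online neighbours, lost.
No further crashes.

5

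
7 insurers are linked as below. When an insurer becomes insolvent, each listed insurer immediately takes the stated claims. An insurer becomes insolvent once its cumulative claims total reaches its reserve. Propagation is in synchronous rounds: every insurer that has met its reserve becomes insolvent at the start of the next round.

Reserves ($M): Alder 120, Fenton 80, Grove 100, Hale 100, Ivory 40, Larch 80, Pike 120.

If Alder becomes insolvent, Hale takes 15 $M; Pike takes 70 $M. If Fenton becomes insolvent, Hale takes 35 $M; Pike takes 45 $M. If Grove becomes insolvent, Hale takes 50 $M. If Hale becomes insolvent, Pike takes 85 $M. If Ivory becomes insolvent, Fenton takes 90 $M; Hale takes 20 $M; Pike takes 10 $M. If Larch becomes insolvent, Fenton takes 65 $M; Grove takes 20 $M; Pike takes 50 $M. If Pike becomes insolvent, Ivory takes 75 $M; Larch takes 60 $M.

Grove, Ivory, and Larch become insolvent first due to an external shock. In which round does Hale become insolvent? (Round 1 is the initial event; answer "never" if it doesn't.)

Round 1 — Grove, Ivory, Larch become insolvent (initial).
  Fenton: +90+65 → 155 ≥ 80
  Hale: +50+20 → 70 < 100
  Pike: +10+50 → 60 < 120
Round 2 — Fenton becomes insolvent.
  Hale: +35 → 105 ≥ 100
  Pike: +45 → 105 < 120
Round 3 — Hale becomes insolvent.
  Pike: +85 → 190 ≥ 120
Round 4 — Pike becomes insolvent.
No further insolvencies.

3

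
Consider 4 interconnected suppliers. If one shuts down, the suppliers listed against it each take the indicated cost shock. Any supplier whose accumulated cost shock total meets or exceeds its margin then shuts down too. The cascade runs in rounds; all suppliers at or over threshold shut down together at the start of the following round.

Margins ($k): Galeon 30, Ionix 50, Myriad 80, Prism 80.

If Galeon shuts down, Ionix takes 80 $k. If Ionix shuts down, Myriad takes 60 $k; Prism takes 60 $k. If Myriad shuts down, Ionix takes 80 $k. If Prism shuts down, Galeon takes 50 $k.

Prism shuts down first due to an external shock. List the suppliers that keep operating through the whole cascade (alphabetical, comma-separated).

Round 1 — Prism shuts down (initial).
  Galeon: +50 → 50 ≥ 30
Round 2 — Galeon shuts down.
  Ionix: +80 → 80 ≥ 50
Round 3 — Ionix shuts down.
  Myriad: +60 → 60 < 80
No further shutdowns.

Myriad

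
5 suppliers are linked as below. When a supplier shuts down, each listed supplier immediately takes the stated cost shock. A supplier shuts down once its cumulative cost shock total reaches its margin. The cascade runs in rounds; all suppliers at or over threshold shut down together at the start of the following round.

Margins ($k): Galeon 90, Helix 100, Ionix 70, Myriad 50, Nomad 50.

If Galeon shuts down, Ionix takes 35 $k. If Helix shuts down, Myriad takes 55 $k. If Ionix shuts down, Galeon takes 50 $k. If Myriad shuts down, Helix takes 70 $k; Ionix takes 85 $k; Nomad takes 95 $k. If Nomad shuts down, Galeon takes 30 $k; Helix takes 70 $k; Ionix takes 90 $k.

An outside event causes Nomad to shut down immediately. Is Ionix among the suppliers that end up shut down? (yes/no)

yes

Round 1 — Nomad shuts down (initial).
  Galeon: +30 → 30 < 90
  Helix: +70 → 70 < 100
  Ionix: +90 → 90 ≥ 70
Round 2 — Ionix shuts down.
  Galeon: +50 → 80 < 90
No further shutdowns.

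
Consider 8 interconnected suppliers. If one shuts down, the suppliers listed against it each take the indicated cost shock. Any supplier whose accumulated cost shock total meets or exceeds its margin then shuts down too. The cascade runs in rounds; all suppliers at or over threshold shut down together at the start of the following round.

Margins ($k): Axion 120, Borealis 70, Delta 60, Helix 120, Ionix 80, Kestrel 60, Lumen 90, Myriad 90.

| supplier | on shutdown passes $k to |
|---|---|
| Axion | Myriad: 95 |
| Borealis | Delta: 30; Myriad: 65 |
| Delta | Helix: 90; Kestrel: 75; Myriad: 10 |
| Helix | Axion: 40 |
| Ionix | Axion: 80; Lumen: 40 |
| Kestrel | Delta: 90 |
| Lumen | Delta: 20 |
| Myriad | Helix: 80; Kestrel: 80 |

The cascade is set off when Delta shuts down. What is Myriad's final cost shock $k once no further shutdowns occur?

Round 1 — Delta shuts down (initial).
  Helix: +90 → 90 < 120
  Kestrel: +75 → 75 ≥ 60
  Myriad: +10 → 10 < 90
Round 2 — Kestrel shuts down.
No further shutdowns.

10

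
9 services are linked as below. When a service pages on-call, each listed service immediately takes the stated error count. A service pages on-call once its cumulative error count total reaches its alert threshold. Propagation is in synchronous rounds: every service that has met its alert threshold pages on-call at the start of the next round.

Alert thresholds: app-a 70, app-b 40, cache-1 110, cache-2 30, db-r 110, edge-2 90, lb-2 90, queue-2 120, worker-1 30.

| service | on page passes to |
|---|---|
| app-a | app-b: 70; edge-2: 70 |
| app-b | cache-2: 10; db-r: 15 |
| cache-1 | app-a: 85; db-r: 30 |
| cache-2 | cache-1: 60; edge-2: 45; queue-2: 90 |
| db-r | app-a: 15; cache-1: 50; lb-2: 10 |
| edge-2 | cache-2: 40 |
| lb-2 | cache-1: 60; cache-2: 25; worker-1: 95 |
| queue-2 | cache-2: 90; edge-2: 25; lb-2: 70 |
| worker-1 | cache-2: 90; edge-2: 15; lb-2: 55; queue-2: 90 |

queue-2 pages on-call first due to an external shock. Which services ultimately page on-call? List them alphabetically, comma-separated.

Round 1 — queue-2 pages on-call (initial).
  cache-2: +90 → 90 ≥ 30
  edge-2: +25 → 25 < 90
  lb-2: +70 → 70 < 90
Round 2 — cache-2 pages on-call.
  cache-1: +60 → 60 < 110
  edge-2: +45 → 70 < 90
No further pages.

cache-2, queue-2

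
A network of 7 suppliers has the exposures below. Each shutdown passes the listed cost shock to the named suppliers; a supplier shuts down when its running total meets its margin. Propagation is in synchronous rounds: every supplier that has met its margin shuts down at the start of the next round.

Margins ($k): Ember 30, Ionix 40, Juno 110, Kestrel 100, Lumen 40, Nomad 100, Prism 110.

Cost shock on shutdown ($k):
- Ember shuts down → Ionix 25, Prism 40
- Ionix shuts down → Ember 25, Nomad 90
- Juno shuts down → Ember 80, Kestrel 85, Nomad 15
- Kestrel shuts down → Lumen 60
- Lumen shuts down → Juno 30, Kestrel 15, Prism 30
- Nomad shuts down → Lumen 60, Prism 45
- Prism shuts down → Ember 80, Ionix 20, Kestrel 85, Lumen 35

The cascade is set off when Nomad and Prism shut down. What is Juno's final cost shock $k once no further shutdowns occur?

30

Round 1 — Nomad, Prism shut down (initial).
  Ember: +80 → 80 ≥ 30
  Ionix: +20 → 20 < 40
  Kestrel: +85 → 85 < 100
  Lumen: +60+35 → 95 ≥ 40
Round 2 — Ember, Lumen shut down.
  Ionix: +25 → 45 ≥ 40
  Juno: +30 → 30 < 110
  Kestrel: +15 → 100 ≥ 100
Round 3 — Ionix, Kestrel shut down.
No further shutdowns.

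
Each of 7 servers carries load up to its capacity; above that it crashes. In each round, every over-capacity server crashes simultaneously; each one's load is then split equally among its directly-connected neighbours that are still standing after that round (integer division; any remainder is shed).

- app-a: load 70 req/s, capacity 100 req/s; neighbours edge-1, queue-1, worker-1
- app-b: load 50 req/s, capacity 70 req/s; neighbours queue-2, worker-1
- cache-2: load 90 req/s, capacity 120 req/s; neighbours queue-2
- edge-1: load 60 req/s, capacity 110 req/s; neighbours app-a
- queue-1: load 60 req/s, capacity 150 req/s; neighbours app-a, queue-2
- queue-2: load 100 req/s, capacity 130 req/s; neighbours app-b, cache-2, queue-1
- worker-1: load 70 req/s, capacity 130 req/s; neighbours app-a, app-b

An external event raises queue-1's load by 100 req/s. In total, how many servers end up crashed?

Round 1 — queue-1 at 160 > 150. queue-1 crashes.
  queue-1 sheds 160 req/s to app-a, queue-2: 80 each.
    app-a: 70+80 = 150 > 100
    queue-2: 100+80 = 180 > 130
Round 2 — app-a, queue-2 crash.
  app-a sheds 150 req/s to edge-1, worker-1: 75 each.
    edge-1: 60+75 = 135 > 110
    worker-1: 70+75 = 145 > 130
  queue-2 sheds 180 req/s to app-b, cache-2: 90 each.
    app-b: 50+90 = 140 > 70
    cache-2: 90+90 = 180 > 120
Round 3 — app-b, cache-2, edge-1, worker-1 crash.
  app-b sheds 140 req/s: no online neighbours, lost.
  cache-2 sheds 180 req/s: no online neighbours, lost.
  edge-1 sheds 135 req/s: no online neighbours, lost.
  worker-1 sheds 145 req/s: no online neighbours, lost.
No further crashes.

7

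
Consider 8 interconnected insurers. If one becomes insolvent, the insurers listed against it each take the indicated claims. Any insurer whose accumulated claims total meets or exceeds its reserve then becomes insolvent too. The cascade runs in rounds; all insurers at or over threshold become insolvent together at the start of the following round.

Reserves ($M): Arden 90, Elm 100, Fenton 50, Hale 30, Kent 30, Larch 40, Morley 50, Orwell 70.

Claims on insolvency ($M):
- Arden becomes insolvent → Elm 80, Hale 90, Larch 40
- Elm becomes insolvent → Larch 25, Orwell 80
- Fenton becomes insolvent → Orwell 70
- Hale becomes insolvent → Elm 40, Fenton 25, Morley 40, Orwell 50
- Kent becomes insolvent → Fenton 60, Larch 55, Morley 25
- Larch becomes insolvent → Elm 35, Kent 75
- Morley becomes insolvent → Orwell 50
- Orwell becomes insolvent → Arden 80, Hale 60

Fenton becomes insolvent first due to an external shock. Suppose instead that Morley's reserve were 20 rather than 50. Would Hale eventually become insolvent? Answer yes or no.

With Morley's reserve at 20:
Round 1 — Fenton becomes insolvent (initial).
  Orwell: +70 → 70 ≥ 70
Round 2 — Orwell becomes insolvent.
  Arden: +80 → 80 < 90
  Hale: +60 → 60 ≥ 30
Round 3 — Hale becomes insolvent.
  Elm: +40 → 40 < 100
  Morley: +40 → 40 ≥ 20
Round 4 — Morley becomes insolvent.
No further insolvencies.

yes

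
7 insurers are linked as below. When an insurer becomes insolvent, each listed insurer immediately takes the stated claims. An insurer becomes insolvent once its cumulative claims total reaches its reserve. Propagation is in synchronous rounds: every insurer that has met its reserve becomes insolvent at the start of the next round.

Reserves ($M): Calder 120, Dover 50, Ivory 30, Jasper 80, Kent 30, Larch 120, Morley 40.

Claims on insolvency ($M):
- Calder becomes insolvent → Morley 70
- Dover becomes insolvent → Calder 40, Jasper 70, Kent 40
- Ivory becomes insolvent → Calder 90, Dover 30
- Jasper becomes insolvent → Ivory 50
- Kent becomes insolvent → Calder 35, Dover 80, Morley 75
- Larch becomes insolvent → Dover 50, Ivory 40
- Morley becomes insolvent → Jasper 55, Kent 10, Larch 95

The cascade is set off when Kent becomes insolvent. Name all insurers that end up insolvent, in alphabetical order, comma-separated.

Round 1 — Kent becomes insolvent (initial).
  Calder: +35 → 35 < 120
  Dover: +80 → 80 ≥ 50
  Morley: +75 → 75 ≥ 40
Round 2 — Dover, Morley become insolvent.
  Calder: +40 → 75 < 120
  Jasper: +70+55 → 125 ≥ 80
  Larch: +95 → 95 < 120
Round 3 — Jasper becomes insolvent.
  Ivory: +50 → 50 ≥ 30
Round 4 — Ivory becomes insolvent.
  Calder: +90 → 165 ≥ 120
Round 5 — Calder becomes insolvent.
No further insolvencies.

Calder, Dover, Ivory, Jasper, Kent, Morley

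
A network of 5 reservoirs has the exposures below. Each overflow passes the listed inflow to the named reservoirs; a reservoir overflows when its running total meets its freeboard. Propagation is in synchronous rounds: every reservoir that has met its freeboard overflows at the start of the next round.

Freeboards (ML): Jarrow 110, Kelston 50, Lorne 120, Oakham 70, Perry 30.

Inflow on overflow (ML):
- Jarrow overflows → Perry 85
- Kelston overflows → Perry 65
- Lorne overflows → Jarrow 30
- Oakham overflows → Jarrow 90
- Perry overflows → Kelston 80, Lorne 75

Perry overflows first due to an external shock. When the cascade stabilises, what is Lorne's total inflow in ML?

75

Round 1 — Perry overflows (initial).
  Kelston: +80 → 80 ≥ 50
  Lorne: +75 → 75 < 120
Round 2 — Kelston overflows.
No further overflows.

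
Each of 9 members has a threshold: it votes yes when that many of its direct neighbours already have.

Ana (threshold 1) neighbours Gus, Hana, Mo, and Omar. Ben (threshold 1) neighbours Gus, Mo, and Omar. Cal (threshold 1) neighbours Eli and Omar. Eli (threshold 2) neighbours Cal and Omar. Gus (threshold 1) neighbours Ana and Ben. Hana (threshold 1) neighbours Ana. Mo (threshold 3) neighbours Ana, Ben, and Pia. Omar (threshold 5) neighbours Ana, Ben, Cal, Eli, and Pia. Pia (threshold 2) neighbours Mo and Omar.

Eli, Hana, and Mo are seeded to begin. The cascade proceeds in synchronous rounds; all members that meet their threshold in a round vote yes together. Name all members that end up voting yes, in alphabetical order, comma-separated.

Round 1 — Eli, Hana, Mo vote yes (initial).
Round 2 — checking thresholds:
  Ana: 2 of 4 neighbours ≥ 1, votes yes.
  Ben: 1 of 3 neighbours ≥ 1, votes yes.
  Cal: 1 of 2 neighbours ≥ 1, votes yes.
  Omar: 1 of 5 neighbours < 5, holds.
  Pia: 1 of 2 neighbours < 2, holds.
Round 3 — checking thresholds:
  Gus: 2 of 2 neighbours ≥ 1, votes yes.
  Omar: 4 of 5 neighbours < 5, holds.
  Pia: 1 of 2 neighbours < 2, holds.
Round 4 — no new yes votes; cascade stops.

Ana, Ben, Cal, Eli, Gus, Hana, Mo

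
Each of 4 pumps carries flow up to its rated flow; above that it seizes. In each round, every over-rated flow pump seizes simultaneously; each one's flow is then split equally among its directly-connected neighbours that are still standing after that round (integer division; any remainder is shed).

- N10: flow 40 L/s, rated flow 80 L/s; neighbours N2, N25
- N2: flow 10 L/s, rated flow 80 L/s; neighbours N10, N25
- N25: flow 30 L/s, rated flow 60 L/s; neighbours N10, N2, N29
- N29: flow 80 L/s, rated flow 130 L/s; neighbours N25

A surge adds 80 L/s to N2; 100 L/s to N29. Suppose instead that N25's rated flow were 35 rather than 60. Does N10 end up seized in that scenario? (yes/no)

yes

With N25's rated flow at 35:
Round 1 — N2 at 90 > 80; N29 at 180 > 130. N2, N29 seize.
  N2 sheds 90 L/s to N10, N25: 45 each.
    N10: 40+45 = 85 > 80
    N25: 30+45 = 75 > 35
  N29 sheds 180 L/s to N25: 180 each.
    N25: 75+180 = 255 > 35
Round 2 — N10, N25 seize.
  N10 sheds 85 L/s: no online neighbours, lost.
  N25 sheds 255 L/s: no online neighbours, lost.
No further seizures.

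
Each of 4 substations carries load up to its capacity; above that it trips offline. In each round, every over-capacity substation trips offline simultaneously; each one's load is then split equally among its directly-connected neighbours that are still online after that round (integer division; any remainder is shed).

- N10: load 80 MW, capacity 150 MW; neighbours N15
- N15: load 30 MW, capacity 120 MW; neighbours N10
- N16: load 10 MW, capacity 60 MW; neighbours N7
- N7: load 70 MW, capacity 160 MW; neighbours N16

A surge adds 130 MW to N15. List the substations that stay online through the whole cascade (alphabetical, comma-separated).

N16, N7

Round 1 — N15 at 160 > 120. N15 trips offline.
  N15 sheds 160 MW to N10: 160 each.
    N10: 80+160 = 240 > 150
Round 2 — N10 trips offline.
  N10 sheds 240 MW: no online neighbours, lost.
No further trips.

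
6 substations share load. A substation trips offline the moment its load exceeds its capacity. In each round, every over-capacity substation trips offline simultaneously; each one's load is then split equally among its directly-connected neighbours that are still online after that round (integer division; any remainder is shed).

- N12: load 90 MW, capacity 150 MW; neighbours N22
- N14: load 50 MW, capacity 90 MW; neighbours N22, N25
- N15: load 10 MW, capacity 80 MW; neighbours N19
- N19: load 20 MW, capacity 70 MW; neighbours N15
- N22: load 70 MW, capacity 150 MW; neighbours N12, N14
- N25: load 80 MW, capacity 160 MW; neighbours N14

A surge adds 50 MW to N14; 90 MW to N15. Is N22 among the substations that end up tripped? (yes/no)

Round 1 — N14 at 100 > 90; N15 at 100 > 80. N14, N15 trip offline.
  N14 sheds 100 MW to N22, N25: 50 each.
    N22: 70+50 = 120 ≤ 150
    N25: 80+50 = 130 ≤ 160
  N15 sheds 100 MW to N19: 100 each.
    N19: 20+100 = 120 > 70
Round 2 — N19 trips offline.
  N19 sheds 120 MW: no online neighbours, lost.
No further trips.

no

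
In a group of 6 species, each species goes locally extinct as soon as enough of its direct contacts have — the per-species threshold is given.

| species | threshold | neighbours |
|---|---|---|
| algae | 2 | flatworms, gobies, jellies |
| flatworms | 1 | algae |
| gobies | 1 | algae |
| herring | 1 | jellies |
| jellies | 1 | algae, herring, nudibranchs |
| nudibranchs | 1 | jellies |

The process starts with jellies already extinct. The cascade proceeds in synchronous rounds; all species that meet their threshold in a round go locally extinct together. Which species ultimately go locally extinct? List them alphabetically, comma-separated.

Round 1 — jellies goes locally extinct (initial).
Round 2 — checking thresholds:
  algae: 1 of 3 neighbours < 2, below threshold.
  herring: 1 of 1 neighbours ≥ 1, goes locally extinct.
  nudibranchs: 1 of 1 neighbours ≥ 1, goes locally extinct.
Round 3 — no new extinctions; cascade stops.

herring, jellies, nudibranchs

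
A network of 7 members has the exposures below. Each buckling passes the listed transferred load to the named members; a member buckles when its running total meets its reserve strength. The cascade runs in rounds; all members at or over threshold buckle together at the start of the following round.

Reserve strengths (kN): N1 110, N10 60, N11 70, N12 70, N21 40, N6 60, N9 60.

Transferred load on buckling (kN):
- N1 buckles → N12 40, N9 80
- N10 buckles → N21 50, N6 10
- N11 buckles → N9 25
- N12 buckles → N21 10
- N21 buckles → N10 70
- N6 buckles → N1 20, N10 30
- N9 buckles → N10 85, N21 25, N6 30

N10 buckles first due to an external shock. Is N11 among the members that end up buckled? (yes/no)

Round 1 — N10 buckles (initial).
  N21: +50 → 50 ≥ 40
  N6: +10 → 10 < 60
Round 2 — N21 buckles.
No further bucklings.

no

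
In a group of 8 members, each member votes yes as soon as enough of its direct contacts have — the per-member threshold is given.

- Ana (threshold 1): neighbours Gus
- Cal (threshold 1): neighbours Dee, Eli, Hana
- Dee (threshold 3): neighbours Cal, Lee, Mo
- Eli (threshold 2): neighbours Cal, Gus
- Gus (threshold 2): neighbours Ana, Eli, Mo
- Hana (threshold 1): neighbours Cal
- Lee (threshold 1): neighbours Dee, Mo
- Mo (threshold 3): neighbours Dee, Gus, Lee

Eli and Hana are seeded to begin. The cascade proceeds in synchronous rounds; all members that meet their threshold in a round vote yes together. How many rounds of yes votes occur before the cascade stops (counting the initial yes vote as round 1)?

2

Round 1 — Eli, Hana vote yes (initial).
Round 2 — checking thresholds:
  Cal: 2 of 3 neighbours ≥ 1, votes yes.
  Gus: 1 of 3 neighbours < 2, below threshold.
Round 3 — no new yes votes; cascade stops.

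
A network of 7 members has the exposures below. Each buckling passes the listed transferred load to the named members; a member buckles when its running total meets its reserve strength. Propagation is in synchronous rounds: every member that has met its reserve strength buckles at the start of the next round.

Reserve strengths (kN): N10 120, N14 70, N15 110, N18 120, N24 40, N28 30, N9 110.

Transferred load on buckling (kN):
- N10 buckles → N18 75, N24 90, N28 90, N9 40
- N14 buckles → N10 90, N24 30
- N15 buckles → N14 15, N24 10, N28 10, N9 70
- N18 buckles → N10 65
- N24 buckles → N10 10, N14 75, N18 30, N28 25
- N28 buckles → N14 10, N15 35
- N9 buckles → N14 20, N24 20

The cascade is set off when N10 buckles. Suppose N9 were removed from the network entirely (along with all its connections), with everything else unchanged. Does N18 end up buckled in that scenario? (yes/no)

With N9 removed:
Round 1 — N10 buckles (initial).
  N18: +75 → 75 < 120
  N24: +90 → 90 ≥ 40
  N28: +90 → 90 ≥ 30
Round 2 — N24, N28 buckle.
  N14: +75+10 → 85 ≥ 70
  N15: +35 → 35 < 110
  N18: +30 → 105 < 120
Round 3 — N14 buckles.
No further bucklings.

no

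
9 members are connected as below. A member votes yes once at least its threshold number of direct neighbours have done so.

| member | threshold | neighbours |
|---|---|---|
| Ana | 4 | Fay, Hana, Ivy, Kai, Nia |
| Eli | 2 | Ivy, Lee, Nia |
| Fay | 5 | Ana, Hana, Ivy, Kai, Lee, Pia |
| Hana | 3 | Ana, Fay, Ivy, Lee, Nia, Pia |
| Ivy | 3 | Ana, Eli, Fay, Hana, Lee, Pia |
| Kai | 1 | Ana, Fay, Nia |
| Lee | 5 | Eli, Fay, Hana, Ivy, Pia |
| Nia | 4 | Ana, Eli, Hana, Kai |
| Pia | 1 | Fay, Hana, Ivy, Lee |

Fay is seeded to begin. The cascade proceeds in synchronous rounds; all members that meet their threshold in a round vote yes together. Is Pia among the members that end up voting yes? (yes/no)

Round 1 — Fay votes yes (initial).
Round 2 — checking thresholds:
  Ana: 1 of 5 neighbours < 4, not yet.
  Hana: 1 of 6 neighbours < 3, not yet.
  Ivy: 1 of 6 neighbours < 3, not yet.
  Kai: 1 of 3 neighbours ≥ 1, votes yes.
  Lee: 1 of 5 neighbours < 5, not yet.
  Pia: 1 of 4 neighbours ≥ 1, votes yes.
Round 3 — no new yes votes; cascade stops.

yes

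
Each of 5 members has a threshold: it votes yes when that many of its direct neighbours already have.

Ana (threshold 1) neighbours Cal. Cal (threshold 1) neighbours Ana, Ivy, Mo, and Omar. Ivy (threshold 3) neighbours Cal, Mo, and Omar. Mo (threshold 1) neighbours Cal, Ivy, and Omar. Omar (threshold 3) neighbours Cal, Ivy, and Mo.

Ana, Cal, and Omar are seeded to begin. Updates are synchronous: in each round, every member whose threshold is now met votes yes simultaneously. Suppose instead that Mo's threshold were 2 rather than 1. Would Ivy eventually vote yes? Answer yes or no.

With Mo's threshold at 2:
Round 1 — Ana, Cal, Omar vote yes (initial).
Round 2 — checking thresholds:
  Ivy: 2 of 3 neighbours < 3, holds.
  Mo: 2 of 3 neighbours ≥ 2, votes yes.
Round 3 — checking thresholds:
  Ivy: 3 of 3 neighbours ≥ 3, votes yes.
Round 4 — no new yes votes; cascade stops.

yes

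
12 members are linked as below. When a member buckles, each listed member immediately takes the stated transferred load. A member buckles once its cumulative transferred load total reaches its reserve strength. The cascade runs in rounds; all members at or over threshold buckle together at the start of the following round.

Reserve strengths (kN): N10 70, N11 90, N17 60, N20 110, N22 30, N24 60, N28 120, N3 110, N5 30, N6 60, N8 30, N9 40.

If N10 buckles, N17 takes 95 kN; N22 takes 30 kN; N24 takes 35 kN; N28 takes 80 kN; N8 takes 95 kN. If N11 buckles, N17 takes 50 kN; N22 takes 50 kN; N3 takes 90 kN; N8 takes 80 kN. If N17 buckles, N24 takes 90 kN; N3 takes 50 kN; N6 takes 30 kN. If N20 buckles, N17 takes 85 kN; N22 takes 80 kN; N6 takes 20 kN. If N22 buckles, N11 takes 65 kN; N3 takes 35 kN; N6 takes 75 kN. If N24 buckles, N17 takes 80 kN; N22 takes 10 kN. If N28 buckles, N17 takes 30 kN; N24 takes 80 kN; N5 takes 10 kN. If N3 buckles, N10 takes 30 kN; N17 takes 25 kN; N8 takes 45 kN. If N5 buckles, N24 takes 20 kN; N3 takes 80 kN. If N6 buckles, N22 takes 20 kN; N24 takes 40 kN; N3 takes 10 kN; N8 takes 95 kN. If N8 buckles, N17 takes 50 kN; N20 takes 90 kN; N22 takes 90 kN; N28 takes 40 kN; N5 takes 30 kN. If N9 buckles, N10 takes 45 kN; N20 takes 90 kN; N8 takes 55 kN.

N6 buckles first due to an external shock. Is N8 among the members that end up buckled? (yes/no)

Round 1 — N6 buckles (initial).
  N22: +20 → 20 < 30
  N24: +40 → 40 < 60
  N3: +10 → 10 < 110
  N8: +95 → 95 ≥ 30
Round 2 — N8 buckles.
  N17: +50 → 50 < 60
  N20: +90 → 90 < 110
  N22: +90 → 110 ≥ 30
  N28: +40 → 40 < 120
  N5: +30 → 30 ≥ 30
Round 3 — N22, N5 buckle.
  N11: +65 → 65 < 90
  N24: +20 → 60 ≥ 60
  N3: +35+80 → 125 ≥ 110
Round 4 — N24, N3 buckle.
  N10: +30 → 30 < 70
  N17: +80+25 → 155 ≥ 60
Round 5 — N17 buckles.
No further bucklings.

yes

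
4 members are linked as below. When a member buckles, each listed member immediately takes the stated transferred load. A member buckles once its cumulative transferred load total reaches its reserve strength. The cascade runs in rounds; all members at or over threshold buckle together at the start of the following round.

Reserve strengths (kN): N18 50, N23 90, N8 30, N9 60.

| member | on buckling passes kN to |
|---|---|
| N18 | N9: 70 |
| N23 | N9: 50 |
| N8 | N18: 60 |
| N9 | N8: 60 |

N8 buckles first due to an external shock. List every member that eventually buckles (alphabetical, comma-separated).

N18, N8, N9

Round 1 — N8 buckles (initial).
  N18: +60 → 60 ≥ 50
Round 2 — N18 buckles.
  N9: +70 → 70 ≥ 60
Round 3 — N9 buckles.
No further bucklings.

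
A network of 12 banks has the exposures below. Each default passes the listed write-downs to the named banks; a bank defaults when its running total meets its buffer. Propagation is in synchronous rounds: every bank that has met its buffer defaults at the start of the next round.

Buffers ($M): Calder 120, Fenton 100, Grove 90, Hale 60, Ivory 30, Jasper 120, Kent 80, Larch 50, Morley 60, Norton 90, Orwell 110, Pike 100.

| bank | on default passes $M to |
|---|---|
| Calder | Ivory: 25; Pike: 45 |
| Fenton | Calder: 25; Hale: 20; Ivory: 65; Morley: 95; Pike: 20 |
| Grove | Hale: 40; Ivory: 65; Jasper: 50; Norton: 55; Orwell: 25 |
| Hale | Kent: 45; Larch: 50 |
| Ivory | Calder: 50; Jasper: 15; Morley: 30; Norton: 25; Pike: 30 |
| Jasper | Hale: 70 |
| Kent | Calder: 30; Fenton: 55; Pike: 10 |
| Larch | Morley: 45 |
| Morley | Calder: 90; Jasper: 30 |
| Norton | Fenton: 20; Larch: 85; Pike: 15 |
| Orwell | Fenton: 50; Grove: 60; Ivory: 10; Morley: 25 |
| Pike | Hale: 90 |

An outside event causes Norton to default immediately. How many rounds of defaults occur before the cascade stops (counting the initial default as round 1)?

2

Round 1 — Norton defaults (initial).
  Fenton: +20 → 20 < 100
  Larch: +85 → 85 ≥ 50
  Pike: +15 → 15 < 100
Round 2 — Larch defaults.
  Morley: +45 → 45 < 60
No further defaults.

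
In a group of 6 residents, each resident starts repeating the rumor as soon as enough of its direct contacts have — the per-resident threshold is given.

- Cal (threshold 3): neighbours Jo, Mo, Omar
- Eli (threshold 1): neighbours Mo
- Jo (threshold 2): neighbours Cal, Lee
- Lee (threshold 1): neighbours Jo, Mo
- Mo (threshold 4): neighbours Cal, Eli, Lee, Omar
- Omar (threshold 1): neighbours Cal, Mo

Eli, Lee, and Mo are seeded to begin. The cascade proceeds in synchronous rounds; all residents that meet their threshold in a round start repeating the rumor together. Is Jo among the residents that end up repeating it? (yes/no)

no

Round 1 — Eli, Lee, Mo start repeating the rumor (initial).
Round 2 — checking thresholds:
  Cal: 1 of 3 neighbours < 3, not yet.
  Jo: 1 of 2 neighbours < 2, not yet.
  Omar: 1 of 2 neighbours ≥ 1, starts repeating the rumor.
Round 3 — no new spreads; cascade stops.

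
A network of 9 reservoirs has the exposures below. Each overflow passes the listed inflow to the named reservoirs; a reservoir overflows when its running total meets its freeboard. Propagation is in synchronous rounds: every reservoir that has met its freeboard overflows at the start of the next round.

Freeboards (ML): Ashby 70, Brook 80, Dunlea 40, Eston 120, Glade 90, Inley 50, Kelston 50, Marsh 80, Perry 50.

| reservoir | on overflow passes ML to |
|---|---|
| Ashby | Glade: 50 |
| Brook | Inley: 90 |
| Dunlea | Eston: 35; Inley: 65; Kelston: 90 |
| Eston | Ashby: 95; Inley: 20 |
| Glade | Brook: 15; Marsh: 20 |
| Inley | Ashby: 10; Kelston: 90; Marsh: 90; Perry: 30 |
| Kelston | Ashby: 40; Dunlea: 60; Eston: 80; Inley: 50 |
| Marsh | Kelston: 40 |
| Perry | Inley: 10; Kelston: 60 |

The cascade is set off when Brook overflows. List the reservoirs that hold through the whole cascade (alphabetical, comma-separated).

Ashby, Eston, Glade, Perry

Round 1 — Brook overflows (initial).
  Inley: +90 → 90 ≥ 50
Round 2 — Inley overflows.
  Ashby: +10 → 10 < 70
  Kelston: +90 → 90 ≥ 50
  Marsh: +90 → 90 ≥ 80
  Perry: +30 → 30 < 50
Round 3 — Kelston, Marsh overflow.
  Ashby: +40 → 50 < 70
  Dunlea: +60 → 60 ≥ 40
  Eston: +80 → 80 < 120
Round 4 — Dunlea overflows.
  Eston: +35 → 115 < 120
No further overflows.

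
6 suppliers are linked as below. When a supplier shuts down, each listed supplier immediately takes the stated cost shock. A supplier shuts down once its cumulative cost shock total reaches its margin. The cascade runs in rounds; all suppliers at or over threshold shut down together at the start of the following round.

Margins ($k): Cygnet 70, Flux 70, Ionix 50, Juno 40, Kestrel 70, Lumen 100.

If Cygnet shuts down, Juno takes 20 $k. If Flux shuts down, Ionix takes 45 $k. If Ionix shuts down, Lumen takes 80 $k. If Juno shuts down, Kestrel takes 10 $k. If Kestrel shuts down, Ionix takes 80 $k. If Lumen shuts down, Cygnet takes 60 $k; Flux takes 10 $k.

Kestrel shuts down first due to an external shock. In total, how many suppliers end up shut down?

Round 1 — Kestrel shuts down (initial).
  Ionix: +80 → 80 ≥ 50
Round 2 — Ionix shuts down.
  Lumen: +80 → 80 < 100
No further shutdowns.

2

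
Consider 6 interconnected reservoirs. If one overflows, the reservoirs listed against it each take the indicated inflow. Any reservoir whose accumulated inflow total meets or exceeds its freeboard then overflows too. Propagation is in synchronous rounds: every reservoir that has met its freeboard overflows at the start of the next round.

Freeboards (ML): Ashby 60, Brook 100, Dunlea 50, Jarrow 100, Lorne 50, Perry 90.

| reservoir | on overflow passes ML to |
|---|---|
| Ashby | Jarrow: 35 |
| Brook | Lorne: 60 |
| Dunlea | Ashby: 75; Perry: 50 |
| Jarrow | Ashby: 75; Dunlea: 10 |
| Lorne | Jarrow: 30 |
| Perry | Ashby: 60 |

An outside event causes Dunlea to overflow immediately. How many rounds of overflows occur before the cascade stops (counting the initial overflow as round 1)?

Round 1 — Dunlea overflows (initial).
  Ashby: +75 → 75 ≥ 60
  Perry: +50 → 50 < 90
Round 2 — Ashby overflows.
  Jarrow: +35 → 35 < 100
No further overflows.

2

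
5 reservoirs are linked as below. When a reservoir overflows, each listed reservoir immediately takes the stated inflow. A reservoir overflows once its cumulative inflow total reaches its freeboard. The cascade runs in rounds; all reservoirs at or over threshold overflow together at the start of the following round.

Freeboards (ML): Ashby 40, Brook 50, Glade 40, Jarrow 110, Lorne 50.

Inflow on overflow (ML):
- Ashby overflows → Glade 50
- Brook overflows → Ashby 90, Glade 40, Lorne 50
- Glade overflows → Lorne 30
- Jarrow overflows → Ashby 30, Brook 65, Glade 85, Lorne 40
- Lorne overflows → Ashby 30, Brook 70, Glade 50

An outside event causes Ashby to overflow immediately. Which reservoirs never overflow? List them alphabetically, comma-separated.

Round 1 — Ashby overflows (initial).
  Glade: +50 → 50 ≥ 40
Round 2 — Glade overflows.
  Lorne: +30 → 30 < 50
No further overflows.

Brook, Jarrow, Lorne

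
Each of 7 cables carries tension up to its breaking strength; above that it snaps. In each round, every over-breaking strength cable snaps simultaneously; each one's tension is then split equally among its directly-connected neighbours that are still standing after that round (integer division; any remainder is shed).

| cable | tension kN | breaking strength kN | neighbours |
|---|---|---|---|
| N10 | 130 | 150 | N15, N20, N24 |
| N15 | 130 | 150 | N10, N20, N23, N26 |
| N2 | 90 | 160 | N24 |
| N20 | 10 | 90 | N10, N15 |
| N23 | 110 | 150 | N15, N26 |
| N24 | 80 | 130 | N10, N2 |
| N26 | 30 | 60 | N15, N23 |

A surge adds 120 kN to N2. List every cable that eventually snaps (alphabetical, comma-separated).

Round 1 — N2 at 210 > 160. N2 snaps.
  N2 sheds 210 kN to N24: 210 each.
    N24: 80+210 = 290 > 130
Round 2 — N24 snaps.
  N24 sheds 290 kN to N10: 290 each.
    N10: 130+290 = 420 > 150
Round 3 — N10 snaps.
  N10 sheds 420 kN to N15, N20: 210 each.
    N15: 130+210 = 340 > 150
    N20: 10+210 = 220 > 90
Round 4 — N15, N20 snap.
  N15 sheds 340 kN to N23, N26: 170 each.
    N23: 110+170 = 280 > 150
    N26: 30+170 = 200 > 60
  N20 sheds 220 kN: no online neighbours, lost.
Round 5 — N23, N26 snap.
  N23 sheds 280 kN: no online neighbours, lost.
  N26 sheds 200 kN: no online neighbours, lost.
No further breaks.

N10, N15, N2, N20, N23, N24, N26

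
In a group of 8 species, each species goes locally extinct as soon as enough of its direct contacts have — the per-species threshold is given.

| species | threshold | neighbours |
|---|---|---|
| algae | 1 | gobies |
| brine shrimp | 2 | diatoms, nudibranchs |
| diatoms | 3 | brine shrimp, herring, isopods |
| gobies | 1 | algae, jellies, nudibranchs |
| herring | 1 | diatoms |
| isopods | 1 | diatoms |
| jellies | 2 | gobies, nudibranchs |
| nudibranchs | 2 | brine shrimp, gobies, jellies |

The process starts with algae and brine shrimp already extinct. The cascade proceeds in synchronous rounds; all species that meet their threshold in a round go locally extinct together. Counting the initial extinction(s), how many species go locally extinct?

5

Round 1 — algae, brine shrimp go locally extinct (initial).
Round 2 — checking thresholds:
  diatoms: 1 of 3 neighbours < 3, holds.
  gobies: 1 of 3 neighbours ≥ 1, goes locally extinct.
  nudibranchs: 1 of 3 neighbours < 2, holds.
Round 3 — checking thresholds:
  diatoms: 1 of 3 neighbours < 3, holds.
  jellies: 1 of 2 neighbours < 2, holds.
  nudibranchs: 2 of 3 neighbours ≥ 2, goes locally extinct.
Round 4 — checking thresholds:
  diatoms: 1 of 3 neighbours < 3, holds.
  jellies: 2 of 2 neighbours ≥ 2, goes locally extinct.
Round 5 — no new extinctions; cascade stops.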